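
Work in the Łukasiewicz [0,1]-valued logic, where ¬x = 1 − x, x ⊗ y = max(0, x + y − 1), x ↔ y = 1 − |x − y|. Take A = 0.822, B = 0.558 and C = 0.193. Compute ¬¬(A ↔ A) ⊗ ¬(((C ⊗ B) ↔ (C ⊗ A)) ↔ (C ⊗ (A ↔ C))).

0.985

A ↔ A = 1 − |0.822 − 0.822| = 1 − 0.000 = 1.000
¬(A ↔ A) = 1 − 1.000 = 0.000
¬¬(A ↔ A) = 1 − 0.000 = 1.000
C ⊗ B = max(0, 0.193 + 0.558 − 1) = max(0, -0.249) = 0.000
C ⊗ A = max(0, 0.193 + 0.822 − 1) = max(0, 0.015) = 0.015
(C ⊗ B) ↔ (C ⊗ A) = 1 − |0.000 − 0.015| = 1 − 0.015 = 0.985
A ↔ C = 1 − |0.822 − 0.193| = 1 − 0.629 = 0.371
C ⊗ (A ↔ C) = max(0, 0.193 + 0.371 − 1) = max(0, -0.436) = 0.000
((C ⊗ B) ↔ (C ⊗ A)) ↔ (C ⊗ (A ↔ C)) = 1 − |0.985 − 0.000| = 1 − 0.985 = 0.015
¬(((C ⊗ B) ↔ (C ⊗ A)) ↔ (C ⊗ (A ↔ C))) = 1 − 0.015 = 0.985
¬¬(A ↔ A) ⊗ ¬(((C ⊗ B) ↔ (C ⊗ A)) ↔ (C ⊗ (A ↔ C))) = max(0, 1.000 + 0.985 − 1) = max(0, 0.985) = 0.985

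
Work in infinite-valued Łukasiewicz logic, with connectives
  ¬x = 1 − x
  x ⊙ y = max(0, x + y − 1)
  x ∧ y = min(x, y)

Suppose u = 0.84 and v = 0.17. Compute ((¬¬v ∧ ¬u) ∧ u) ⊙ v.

¬v = 1 − 0.17 = 0.83
¬¬v = 1 − 0.83 = 0.17
¬u = 1 − 0.84 = 0.16
¬¬v ∧ ¬u = min(0.17, 0.16) = 0.16
(¬¬v ∧ ¬u) ∧ u = min(0.16, 0.84) = 0.16
((¬¬v ∧ ¬u) ∧ u) ⊙ v = max(0, 0.16 + 0.17 − 1) = max(0, -0.67) = 0.00

0.00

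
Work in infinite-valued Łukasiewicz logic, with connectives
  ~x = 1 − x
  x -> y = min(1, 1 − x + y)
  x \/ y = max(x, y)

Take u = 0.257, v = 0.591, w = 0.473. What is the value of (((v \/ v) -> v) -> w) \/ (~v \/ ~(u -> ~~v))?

v \/ v = max(0.591, 0.591) = 0.591
(v \/ v) -> v = min(1, 1 − 0.591 + 0.591) = min(1, 1.000) = 1.000
((v \/ v) -> v) -> w = min(1, 1 − 1.000 + 0.473) = min(1, 0.473) = 0.473
~v = 1 − 0.591 = 0.409
~~v = 1 − 0.409 = 0.591
u -> ~~v = min(1, 1 − 0.257 + 0.591) = min(1, 1.334) = 1.000
~(u -> ~~v) = 1 − 1.000 = 0.000
~v \/ ~(u -> ~~v) = max(0.409, 0.000) = 0.409
(((v \/ v) -> v) -> w) \/ (~v \/ ~(u -> ~~v)) = max(0.473, 0.409) = 0.473

0.473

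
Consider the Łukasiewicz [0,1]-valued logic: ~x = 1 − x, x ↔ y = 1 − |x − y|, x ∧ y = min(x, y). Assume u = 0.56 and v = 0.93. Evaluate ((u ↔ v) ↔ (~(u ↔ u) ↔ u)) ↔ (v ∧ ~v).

u ↔ v = 1 − |0.56 − 0.93| = 1 − 0.37 = 0.63
u ↔ u = 1 − |0.56 − 0.56| = 1 − 0.00 = 1.00
~(u ↔ u) = 1 − 1.00 = 0.00
~(u ↔ u) ↔ u = 1 − |0.00 − 0.56| = 1 − 0.56 = 0.44
(u ↔ v) ↔ (~(u ↔ u) ↔ u) = 1 − |0.63 − 0.44| = 1 − 0.19 = 0.81
~v = 1 − 0.93 = 0.07
v ∧ ~v = min(0.93, 0.07) = 0.07
((u ↔ v) ↔ (~(u ↔ u) ↔ u)) ↔ (v ∧ ~v) = 1 − |0.81 − 0.07| = 1 − 0.74 = 0.26

0.26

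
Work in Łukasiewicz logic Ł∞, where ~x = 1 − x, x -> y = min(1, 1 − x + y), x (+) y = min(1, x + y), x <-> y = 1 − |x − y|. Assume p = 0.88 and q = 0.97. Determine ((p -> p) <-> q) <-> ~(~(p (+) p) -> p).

0.03

p -> p = min(1, 1 − 0.88 + 0.88) = min(1, 1.00) = 1.00
(p -> p) <-> q = 1 − |1.00 − 0.97| = 1 − 0.03 = 0.97
p (+) p = min(1, 0.88 + 0.88) = min(1, 1.76) = 1.00
~(p (+) p) = 1 − 1.00 = 0.00
~(p (+) p) -> p = min(1, 1 − 0.00 + 0.88) = min(1, 1.88) = 1.00
~(~(p (+) p) -> p) = 1 − 1.00 = 0.00
((p -> p) <-> q) <-> ~(~(p (+) p) -> p) = 1 − |0.97 − 0.00| = 1 − 0.97 = 0.03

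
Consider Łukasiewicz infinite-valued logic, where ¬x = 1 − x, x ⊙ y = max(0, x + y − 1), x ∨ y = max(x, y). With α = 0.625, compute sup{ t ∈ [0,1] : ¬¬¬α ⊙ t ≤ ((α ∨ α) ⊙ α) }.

0.875

¬α = 1 − 0.625 = 0.375
¬¬α = 1 − 0.375 = 0.625
¬¬¬α = 1 − 0.625 = 0.375
So the left factor is ¬¬¬α = 0.375.
α ∨ α = max(0.625, 0.625) = 0.625
(α ∨ α) ⊙ α = max(0, 0.625 + 0.625 − 1) = max(0, 0.250) = 0.250
So the right-hand bound is (α ∨ α) ⊙ α = 0.250.
The residuum of the Łukasiewicz t-norm gives the supremum: min(1, 1 − 0.375 + 0.250).
1 − 0.375 + 0.250 = 0.875, so t = min(1, 0.875) = 0.875.
Check: 0.375 ⊙ 0.875 = max(0, 0.250) = 0.250 ≤ 0.250.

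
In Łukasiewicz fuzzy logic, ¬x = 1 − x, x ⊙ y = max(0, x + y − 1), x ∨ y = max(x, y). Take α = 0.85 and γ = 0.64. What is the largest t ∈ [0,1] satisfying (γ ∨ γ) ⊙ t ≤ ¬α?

0.51

γ ∨ γ = max(0.64, 0.64) = 0.64
So the left factor is γ ∨ γ = 0.64.
¬α = 1 − 0.85 = 0.15
So the right-hand bound is ¬α = 0.15.
The residuum of the Łukasiewicz t-norm gives the supremum: min(1, 1 − 0.64 + 0.15).
1 − 0.64 + 0.15 = 0.51, so t = min(1, 0.51) = 0.51.
Check: 0.64 ⊙ 0.51 = max(0, 0.15) = 0.15 ≤ 0.15.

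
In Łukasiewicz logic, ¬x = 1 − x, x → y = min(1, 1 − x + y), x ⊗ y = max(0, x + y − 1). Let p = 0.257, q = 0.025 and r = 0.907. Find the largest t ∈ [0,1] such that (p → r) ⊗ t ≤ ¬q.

p → r = min(1, 1 − 0.257 + 0.907) = min(1, 1.650) = 1.000
So the left factor is p → r = 1.000.
¬q = 1 − 0.025 = 0.975
So the right-hand bound is ¬q = 0.975.
The residuum of the Łukasiewicz t-norm gives the supremum: min(1, 1 − 1.000 + 0.975).
1 − 1.000 + 0.975 = 0.975, so t = min(1, 0.975) = 0.975.
Check: 1.000 ⊗ 0.975 = max(0, 0.975) = 0.975 ≤ 0.975.

0.975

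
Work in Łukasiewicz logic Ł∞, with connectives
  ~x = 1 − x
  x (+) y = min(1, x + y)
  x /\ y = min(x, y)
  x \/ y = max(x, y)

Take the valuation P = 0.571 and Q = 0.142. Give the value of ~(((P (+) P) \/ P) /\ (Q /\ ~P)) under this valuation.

P (+) P = min(1, 0.571 + 0.571) = min(1, 1.142) = 1.000
(P (+) P) \/ P = max(1.000, 0.571) = 1.000
~P = 1 − 0.571 = 0.429
Q /\ ~P = min(0.142, 0.429) = 0.142
((P (+) P) \/ P) /\ (Q /\ ~P) = min(1.000, 0.142) = 0.142
~(((P (+) P) \/ P) /\ (Q /\ ~P)) = 1 − 0.142 = 0.858

0.858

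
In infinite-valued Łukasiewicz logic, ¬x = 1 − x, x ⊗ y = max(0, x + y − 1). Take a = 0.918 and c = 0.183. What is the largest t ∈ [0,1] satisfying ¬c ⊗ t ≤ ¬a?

0.265

¬c = 1 − 0.183 = 0.817
So the left factor is ¬c = 0.817.
¬a = 1 − 0.918 = 0.082
So the right-hand bound is ¬a = 0.082.
The residuum of the Łukasiewicz t-norm gives the supremum: min(1, 1 − 0.817 + 0.082).
1 − 0.817 + 0.082 = 0.265, so t = min(1, 0.265) = 0.265.
Check: 0.817 ⊗ 0.265 = max(0, 0.082) = 0.082 ≤ 0.082.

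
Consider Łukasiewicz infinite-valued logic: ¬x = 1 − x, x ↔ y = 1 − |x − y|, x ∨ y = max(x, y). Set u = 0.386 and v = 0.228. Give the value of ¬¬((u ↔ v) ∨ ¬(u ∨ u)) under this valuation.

u ↔ v = 1 − |0.386 − 0.228| = 1 − 0.158 = 0.842
u ∨ u = max(0.386, 0.386) = 0.386
¬(u ∨ u) = 1 − 0.386 = 0.614
(u ↔ v) ∨ ¬(u ∨ u) = max(0.842, 0.614) = 0.842
¬((u ↔ v) ∨ ¬(u ∨ u)) = 1 − 0.842 = 0.158
¬¬((u ↔ v) ∨ ¬(u ∨ u)) = 1 − 0.158 = 0.842

0.842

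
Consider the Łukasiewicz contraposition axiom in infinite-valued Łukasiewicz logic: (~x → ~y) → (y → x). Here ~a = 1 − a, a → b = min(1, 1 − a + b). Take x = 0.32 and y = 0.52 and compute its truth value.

1.00

~x = 1 − 0.32 = 0.68
~y = 1 − 0.52 = 0.48
~x → ~y = min(1, 1 − 0.68 + 0.48) = min(1, 0.80) = 0.80
y → x = min(1, 1 − 0.52 + 0.32) = min(1, 0.80) = 0.80
(~x → ~y) → (y → x) = min(1, 1 − 0.80 + 0.80) = min(1, 1.00) = 1.00
(As expected: an axiom of Ł∞, always 1.)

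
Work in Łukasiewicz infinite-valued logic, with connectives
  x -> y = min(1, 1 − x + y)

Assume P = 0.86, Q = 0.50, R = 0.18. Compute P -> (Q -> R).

Q -> R = min(1, 1 − 0.50 + 0.18) = min(1, 0.68) = 0.68
P -> (Q -> R) = min(1, 1 − 0.86 + 0.68) = min(1, 0.82) = 0.82

0.82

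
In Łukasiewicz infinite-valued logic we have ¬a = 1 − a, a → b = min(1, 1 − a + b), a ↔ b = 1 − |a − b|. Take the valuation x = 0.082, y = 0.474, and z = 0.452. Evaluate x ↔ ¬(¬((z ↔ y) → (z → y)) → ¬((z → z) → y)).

z ↔ y = 1 − |0.452 − 0.474| = 1 − 0.022 = 0.978
z → y = min(1, 1 − 0.452 + 0.474) = min(1, 1.022) = 1.000
(z ↔ y) → (z → y) = min(1, 1 − 0.978 + 1.000) = min(1, 1.022) = 1.000
¬((z ↔ y) → (z → y)) = 1 − 1.000 = 0.000
z → z = min(1, 1 − 0.452 + 0.452) = min(1, 1.000) = 1.000
(z → z) → y = min(1, 1 − 1.000 + 0.474) = min(1, 0.474) = 0.474
¬((z → z) → y) = 1 − 0.474 = 0.526
¬((z ↔ y) → (z → y)) → ¬((z → z) → y) = min(1, 1 − 0.000 + 0.526) = min(1, 1.526) = 1.000
¬(¬((z ↔ y) → (z → y)) → ¬((z → z) → y)) = 1 − 1.000 = 0.000
x ↔ ¬(¬((z ↔ y) → (z → y)) → ¬((z → z) → y)) = 1 − |0.082 − 0.000| = 1 − 0.082 = 0.918

0.918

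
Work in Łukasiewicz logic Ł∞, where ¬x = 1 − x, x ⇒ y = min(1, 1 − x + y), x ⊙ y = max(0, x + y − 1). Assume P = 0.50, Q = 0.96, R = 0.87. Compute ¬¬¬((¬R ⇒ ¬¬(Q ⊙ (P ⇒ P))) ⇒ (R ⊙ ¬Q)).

1.00

¬R = 1 − 0.87 = 0.13
P ⇒ P = min(1, 1 − 0.50 + 0.50) = min(1, 1.00) = 1.00
Q ⊙ (P ⇒ P) = max(0, 0.96 + 1.00 − 1) = max(0, 0.96) = 0.96
¬(Q ⊙ (P ⇒ P)) = 1 − 0.96 = 0.04
¬¬(Q ⊙ (P ⇒ P)) = 1 − 0.04 = 0.96
¬R ⇒ ¬¬(Q ⊙ (P ⇒ P)) = min(1, 1 − 0.13 + 0.96) = min(1, 1.83) = 1.00
¬Q = 1 − 0.96 = 0.04
R ⊙ ¬Q = max(0, 0.87 + 0.04 − 1) = max(0, -0.09) = 0.00
(¬R ⇒ ¬¬(Q ⊙ (P ⇒ P))) ⇒ (R ⊙ ¬Q) = min(1, 1 − 1.00 + 0.00) = min(1, 0.00) = 0.00
¬((¬R ⇒ ¬¬(Q ⊙ (P ⇒ P))) ⇒ (R ⊙ ¬Q)) = 1 − 0.00 = 1.00
¬¬((¬R ⇒ ¬¬(Q ⊙ (P ⇒ P))) ⇒ (R ⊙ ¬Q)) = 1 − 1.00 = 0.00
¬¬¬((¬R ⇒ ¬¬(Q ⊙ (P ⇒ P))) ⇒ (R ⊙ ¬Q)) = 1 − 0.00 = 1.00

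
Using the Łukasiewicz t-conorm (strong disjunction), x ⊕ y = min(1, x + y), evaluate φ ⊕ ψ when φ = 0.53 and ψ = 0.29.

0.82

φ ⊕ ψ = min(1, 0.53 + 0.29) = min(1, 0.82) = 0.82
For comparison, the Gödel t-conorm max(x, y) would give 0.53.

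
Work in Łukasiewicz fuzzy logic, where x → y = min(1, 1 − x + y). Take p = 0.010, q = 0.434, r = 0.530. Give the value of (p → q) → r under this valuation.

p → q = min(1, 1 − 0.010 + 0.434) = min(1, 1.424) = 1.000
(p → q) → r = min(1, 1 − 1.000 + 0.530) = min(1, 0.530) = 0.530

0.530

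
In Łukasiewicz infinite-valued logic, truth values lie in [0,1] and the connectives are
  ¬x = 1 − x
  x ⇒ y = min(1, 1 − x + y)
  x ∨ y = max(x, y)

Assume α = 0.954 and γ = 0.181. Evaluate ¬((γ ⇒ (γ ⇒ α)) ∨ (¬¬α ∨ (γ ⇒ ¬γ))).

γ ⇒ α = min(1, 1 − 0.181 + 0.954) = min(1, 1.773) = 1.000
γ ⇒ (γ ⇒ α) = min(1, 1 − 0.181 + 1.000) = min(1, 1.819) = 1.000
¬α = 1 − 0.954 = 0.046
¬¬α = 1 − 0.046 = 0.954
¬γ = 1 − 0.181 = 0.819
γ ⇒ ¬γ = min(1, 1 − 0.181 + 0.819) = min(1, 1.638) = 1.000
¬¬α ∨ (γ ⇒ ¬γ) = max(0.954, 1.000) = 1.000
(γ ⇒ (γ ⇒ α)) ∨ (¬¬α ∨ (γ ⇒ ¬γ)) = max(1.000, 1.000) = 1.000
¬((γ ⇒ (γ ⇒ α)) ∨ (¬¬α ∨ (γ ⇒ ¬γ))) = 1 − 1.000 = 0.000

0.000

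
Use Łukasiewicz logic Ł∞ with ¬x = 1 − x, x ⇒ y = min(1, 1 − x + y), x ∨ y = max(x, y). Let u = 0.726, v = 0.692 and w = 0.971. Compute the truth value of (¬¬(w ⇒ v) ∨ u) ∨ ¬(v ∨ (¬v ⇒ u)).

w ⇒ v = min(1, 1 − 0.971 + 0.692) = min(1, 0.721) = 0.721
¬(w ⇒ v) = 1 − 0.721 = 0.279
¬¬(w ⇒ v) = 1 − 0.279 = 0.721
¬¬(w ⇒ v) ∨ u = max(0.721, 0.726) = 0.726
¬v = 1 − 0.692 = 0.308
¬v ⇒ u = min(1, 1 − 0.308 + 0.726) = min(1, 1.418) = 1.000
v ∨ (¬v ⇒ u) = max(0.692, 1.000) = 1.000
¬(v ∨ (¬v ⇒ u)) = 1 − 1.000 = 0.000
(¬¬(w ⇒ v) ∨ u) ∨ ¬(v ∨ (¬v ⇒ u)) = max(0.726, 0.000) = 0.726

0.726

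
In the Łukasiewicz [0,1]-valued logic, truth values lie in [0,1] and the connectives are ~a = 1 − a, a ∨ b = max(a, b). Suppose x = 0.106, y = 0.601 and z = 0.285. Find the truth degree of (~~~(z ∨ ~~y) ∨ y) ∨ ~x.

~y = 1 − 0.601 = 0.399
~~y = 1 − 0.399 = 0.601
z ∨ ~~y = max(0.285, 0.601) = 0.601
~(z ∨ ~~y) = 1 − 0.601 = 0.399
~~(z ∨ ~~y) = 1 − 0.399 = 0.601
~~~(z ∨ ~~y) = 1 − 0.601 = 0.399
~~~(z ∨ ~~y) ∨ y = max(0.399, 0.601) = 0.601
~x = 1 − 0.106 = 0.894
(~~~(z ∨ ~~y) ∨ y) ∨ ~x = max(0.601, 0.894) = 0.894

0.894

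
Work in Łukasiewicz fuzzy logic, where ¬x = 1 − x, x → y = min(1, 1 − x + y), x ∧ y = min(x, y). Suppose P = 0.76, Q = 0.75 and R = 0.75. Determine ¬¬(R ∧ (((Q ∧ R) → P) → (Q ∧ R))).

Q ∧ R = min(0.75, 0.75) = 0.75
(Q ∧ R) → P = min(1, 1 − 0.75 + 0.76) = min(1, 1.01) = 1.00
((Q ∧ R) → P) → (Q ∧ R) = min(1, 1 − 1.00 + 0.75) = min(1, 0.75) = 0.75
R ∧ (((Q ∧ R) → P) → (Q ∧ R)) = min(0.75, 0.75) = 0.75
¬(R ∧ (((Q ∧ R) → P) → (Q ∧ R))) = 1 − 0.75 = 0.25
¬¬(R ∧ (((Q ∧ R) → P) → (Q ∧ R))) = 1 − 0.25 = 0.75

0.75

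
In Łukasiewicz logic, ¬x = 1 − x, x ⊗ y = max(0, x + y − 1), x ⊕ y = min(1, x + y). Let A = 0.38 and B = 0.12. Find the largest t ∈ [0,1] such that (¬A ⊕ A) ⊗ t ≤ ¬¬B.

0.12

¬A = 1 − 0.38 = 0.62
¬A ⊕ A = min(1, 0.62 + 0.38) = min(1, 1.00) = 1.00
So the left factor is ¬A ⊕ A = 1.00.
¬B = 1 − 0.12 = 0.88
¬¬B = 1 − 0.88 = 0.12
So the right-hand bound is ¬¬B = 0.12.
The residuum of the Łukasiewicz t-norm gives the supremum: min(1, 1 − 1.00 + 0.12).
1 − 1.00 + 0.12 = 0.12, so t = min(1, 0.12) = 0.12.
Check: 1.00 ⊗ 0.12 = max(0, 0.12) = 0.12 ≤ 0.12.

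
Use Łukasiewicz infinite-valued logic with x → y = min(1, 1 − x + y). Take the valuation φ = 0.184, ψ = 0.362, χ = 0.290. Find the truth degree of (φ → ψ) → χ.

0.290

φ → ψ = min(1, 1 − 0.184 + 0.362) = min(1, 1.178) = 1.000
(φ → ψ) → χ = min(1, 1 − 1.000 + 0.290) = min(1, 0.290) = 0.290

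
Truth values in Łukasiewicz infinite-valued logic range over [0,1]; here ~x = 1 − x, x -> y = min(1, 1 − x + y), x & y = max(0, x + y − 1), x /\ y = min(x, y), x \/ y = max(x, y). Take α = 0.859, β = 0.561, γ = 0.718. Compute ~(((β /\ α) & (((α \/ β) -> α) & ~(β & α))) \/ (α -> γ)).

β /\ α = min(0.561, 0.859) = 0.561
α \/ β = max(0.859, 0.561) = 0.859
(α \/ β) -> α = min(1, 1 − 0.859 + 0.859) = min(1, 1.000) = 1.000
β & α = max(0, 0.561 + 0.859 − 1) = max(0, 0.420) = 0.420
~(β & α) = 1 − 0.420 = 0.580
((α \/ β) -> α) & ~(β & α) = max(0, 1.000 + 0.580 − 1) = max(0, 0.580) = 0.580
(β /\ α) & (((α \/ β) -> α) & ~(β & α)) = max(0, 0.561 + 0.580 − 1) = max(0, 0.141) = 0.141
α -> γ = min(1, 1 − 0.859 + 0.718) = min(1, 0.859) = 0.859
((β /\ α) & (((α \/ β) -> α) & ~(β & α))) \/ (α -> γ) = max(0.141, 0.859) = 0.859
~(((β /\ α) & (((α \/ β) -> α) & ~(β & α))) \/ (α -> γ)) = 1 − 0.859 = 0.141

0.141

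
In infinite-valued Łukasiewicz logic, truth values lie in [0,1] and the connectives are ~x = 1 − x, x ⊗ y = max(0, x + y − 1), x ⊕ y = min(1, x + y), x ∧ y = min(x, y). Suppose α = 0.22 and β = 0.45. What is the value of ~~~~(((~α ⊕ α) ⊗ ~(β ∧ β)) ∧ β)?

~α = 1 − 0.22 = 0.78
~α ⊕ α = min(1, 0.78 + 0.22) = min(1, 1.00) = 1.00
β ∧ β = min(0.45, 0.45) = 0.45
~(β ∧ β) = 1 − 0.45 = 0.55
(~α ⊕ α) ⊗ ~(β ∧ β) = max(0, 1.00 + 0.55 − 1) = max(0, 0.55) = 0.55
((~α ⊕ α) ⊗ ~(β ∧ β)) ∧ β = min(0.55, 0.45) = 0.45
~(((~α ⊕ α) ⊗ ~(β ∧ β)) ∧ β) = 1 − 0.45 = 0.55
~~(((~α ⊕ α) ⊗ ~(β ∧ β)) ∧ β) = 1 − 0.55 = 0.45
~~~(((~α ⊕ α) ⊗ ~(β ∧ β)) ∧ β) = 1 − 0.45 = 0.55
~~~~(((~α ⊕ α) ⊗ ~(β ∧ β)) ∧ β) = 1 − 0.55 = 0.45

0.45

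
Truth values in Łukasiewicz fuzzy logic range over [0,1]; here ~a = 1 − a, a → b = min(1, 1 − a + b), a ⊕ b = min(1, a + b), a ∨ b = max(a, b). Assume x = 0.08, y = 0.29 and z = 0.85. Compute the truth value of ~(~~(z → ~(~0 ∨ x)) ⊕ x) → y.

0.52

~0 = 1 − 0.00 = 1.00
~0 ∨ x = max(1.00, 0.08) = 1.00
~(~0 ∨ x) = 1 − 1.00 = 0.00
z → ~(~0 ∨ x) = min(1, 1 − 0.85 + 0.00) = min(1, 0.15) = 0.15
~(z → ~(~0 ∨ x)) = 1 − 0.15 = 0.85
~~(z → ~(~0 ∨ x)) = 1 − 0.85 = 0.15
~~(z → ~(~0 ∨ x)) ⊕ x = min(1, 0.15 + 0.08) = min(1, 0.23) = 0.23
~(~~(z → ~(~0 ∨ x)) ⊕ x) = 1 − 0.23 = 0.77
~(~~(z → ~(~0 ∨ x)) ⊕ x) → y = min(1, 1 − 0.77 + 0.29) = min(1, 0.52) = 0.52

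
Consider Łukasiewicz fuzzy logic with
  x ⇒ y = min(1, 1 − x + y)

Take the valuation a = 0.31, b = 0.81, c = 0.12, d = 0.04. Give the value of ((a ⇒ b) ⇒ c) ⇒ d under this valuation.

a ⇒ b = min(1, 1 − 0.31 + 0.81) = min(1, 1.50) = 1.00
(a ⇒ b) ⇒ c = min(1, 1 − 1.00 + 0.12) = min(1, 0.12) = 0.12
((a ⇒ b) ⇒ c) ⇒ d = min(1, 1 − 0.12 + 0.04) = min(1, 0.92) = 0.92

0.92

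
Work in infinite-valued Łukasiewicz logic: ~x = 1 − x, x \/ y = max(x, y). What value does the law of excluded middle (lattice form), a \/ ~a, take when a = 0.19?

0.81

~a = 1 − 0.19 = 0.81
a \/ ~a = max(0.19, 0.81) = 0.81
(The value 0.81 < 1 shows this instance is not satisfied; not a Ł∞-tautology — its value is max(a, 1−a).)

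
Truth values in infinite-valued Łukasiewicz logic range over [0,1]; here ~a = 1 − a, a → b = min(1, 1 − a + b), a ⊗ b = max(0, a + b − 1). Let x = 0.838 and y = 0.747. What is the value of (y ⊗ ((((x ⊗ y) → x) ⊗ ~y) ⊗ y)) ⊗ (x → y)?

0.000

x ⊗ y = max(0, 0.838 + 0.747 − 1) = max(0, 0.585) = 0.585
(x ⊗ y) → x = min(1, 1 − 0.585 + 0.838) = min(1, 1.253) = 1.000
~y = 1 − 0.747 = 0.253
((x ⊗ y) → x) ⊗ ~y = max(0, 1.000 + 0.253 − 1) = max(0, 0.253) = 0.253
(((x ⊗ y) → x) ⊗ ~y) ⊗ y = max(0, 0.253 + 0.747 − 1) = max(0, 0.000) = 0.000
y ⊗ ((((x ⊗ y) → x) ⊗ ~y) ⊗ y) = max(0, 0.747 + 0.000 − 1) = max(0, -0.253) = 0.000
x → y = min(1, 1 − 0.838 + 0.747) = min(1, 0.909) = 0.909
(y ⊗ ((((x ⊗ y) → x) ⊗ ~y) ⊗ y)) ⊗ (x → y) = max(0, 0.000 + 0.909 − 1) = max(0, -0.091) = 0.000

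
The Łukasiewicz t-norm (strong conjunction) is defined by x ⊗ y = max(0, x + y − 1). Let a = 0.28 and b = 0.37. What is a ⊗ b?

a ⊗ b = max(0, 0.28 + 0.37 − 1) = max(0, -0.35) = 0.00
For comparison, the Gödel (minimum) t-norm min(x, y) would give 0.28.

0.00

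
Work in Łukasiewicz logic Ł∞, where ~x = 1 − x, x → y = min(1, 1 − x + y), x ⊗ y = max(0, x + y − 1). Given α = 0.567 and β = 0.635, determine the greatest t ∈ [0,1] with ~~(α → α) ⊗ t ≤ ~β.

0.365

α → α = min(1, 1 − 0.567 + 0.567) = min(1, 1.000) = 1.000
~(α → α) = 1 − 1.000 = 0.000
~~(α → α) = 1 − 0.000 = 1.000
So the left factor is ~~(α → α) = 1.000.
~β = 1 − 0.635 = 0.365
So the right-hand bound is ~β = 0.365.
The residuum of the Łukasiewicz t-norm gives the supremum: min(1, 1 − 1.000 + 0.365).
1 − 1.000 + 0.365 = 0.365, so t = min(1, 0.365) = 0.365.
Check: 1.000 ⊗ 0.365 = max(0, 0.365) = 0.365 ≤ 0.365.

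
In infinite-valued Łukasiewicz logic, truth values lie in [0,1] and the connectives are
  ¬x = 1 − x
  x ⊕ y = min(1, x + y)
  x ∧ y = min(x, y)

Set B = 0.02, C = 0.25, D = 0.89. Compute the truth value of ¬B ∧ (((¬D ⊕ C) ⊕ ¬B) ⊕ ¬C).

0.98

¬B = 1 − 0.02 = 0.98
¬D = 1 − 0.89 = 0.11
¬D ⊕ C = min(1, 0.11 + 0.25) = min(1, 0.36) = 0.36
(¬D ⊕ C) ⊕ ¬B = min(1, 0.36 + 0.98) = min(1, 1.34) = 1.00
¬C = 1 − 0.25 = 0.75
((¬D ⊕ C) ⊕ ¬B) ⊕ ¬C = min(1, 1.00 + 0.75) = min(1, 1.75) = 1.00
¬B ∧ (((¬D ⊕ C) ⊕ ¬B) ⊕ ¬C) = min(0.98, 1.00) = 0.98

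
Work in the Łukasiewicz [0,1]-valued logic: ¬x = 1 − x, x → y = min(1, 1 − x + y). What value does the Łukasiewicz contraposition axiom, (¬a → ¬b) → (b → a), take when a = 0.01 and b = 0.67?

¬a = 1 − 0.01 = 0.99
¬b = 1 − 0.67 = 0.33
¬a → ¬b = min(1, 1 − 0.99 + 0.33) = min(1, 0.34) = 0.34
b → a = min(1, 1 − 0.67 + 0.01) = min(1, 0.34) = 0.34
(¬a → ¬b) → (b → a) = min(1, 1 − 0.34 + 0.34) = min(1, 1.00) = 1.00
(As expected: an axiom of Ł∞, always 1.)

1.00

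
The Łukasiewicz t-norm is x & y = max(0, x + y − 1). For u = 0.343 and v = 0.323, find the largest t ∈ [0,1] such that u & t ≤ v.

The residuum of the Łukasiewicz t-norm gives the supremum: min(1, 1 − 0.343 + 0.323).
1 − 0.343 + 0.323 = 0.980, so t = min(1, 0.980) = 0.980.
Check: 0.343 & 0.980 = max(0, 0.323) = 0.323 ≤ 0.323.

0.980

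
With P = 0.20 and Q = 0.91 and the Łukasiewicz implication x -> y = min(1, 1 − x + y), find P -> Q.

P -> Q = min(1, 1 − 0.20 + 0.91) = min(1, 1.71) = 1.00
For comparison, the Gödel implication (1 if x ≤ y else y) would give 1.00.

1.00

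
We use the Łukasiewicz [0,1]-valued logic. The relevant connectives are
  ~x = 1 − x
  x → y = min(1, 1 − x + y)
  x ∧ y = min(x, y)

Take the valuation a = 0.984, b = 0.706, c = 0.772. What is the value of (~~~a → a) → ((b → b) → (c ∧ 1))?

0.772

~a = 1 − 0.984 = 0.016
~~a = 1 − 0.016 = 0.984
~~~a = 1 − 0.984 = 0.016
~~~a → a = min(1, 1 − 0.016 + 0.984) = min(1, 1.968) = 1.000
b → b = min(1, 1 − 0.706 + 0.706) = min(1, 1.000) = 1.000
c ∧ 1 = min(0.772, 1.000) = 0.772
(b → b) → (c ∧ 1) = min(1, 1 − 1.000 + 0.772) = min(1, 0.772) = 0.772
(~~~a → a) → ((b → b) → (c ∧ 1)) = min(1, 1 − 1.000 + 0.772) = min(1, 0.772) = 0.772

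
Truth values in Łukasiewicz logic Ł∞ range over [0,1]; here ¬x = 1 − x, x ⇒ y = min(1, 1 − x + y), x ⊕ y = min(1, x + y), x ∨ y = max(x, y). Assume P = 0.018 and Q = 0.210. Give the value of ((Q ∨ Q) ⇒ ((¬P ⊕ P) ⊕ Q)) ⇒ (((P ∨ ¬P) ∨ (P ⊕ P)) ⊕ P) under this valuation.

Q ∨ Q = max(0.210, 0.210) = 0.210
¬P = 1 − 0.018 = 0.982
¬P ⊕ P = min(1, 0.982 + 0.018) = min(1, 1.000) = 1.000
(¬P ⊕ P) ⊕ Q = min(1, 1.000 + 0.210) = min(1, 1.210) = 1.000
(Q ∨ Q) ⇒ ((¬P ⊕ P) ⊕ Q) = min(1, 1 − 0.210 + 1.000) = min(1, 1.790) = 1.000
P ∨ ¬P = max(0.018, 0.982) = 0.982
P ⊕ P = min(1, 0.018 + 0.018) = min(1, 0.036) = 0.036
(P ∨ ¬P) ∨ (P ⊕ P) = max(0.982, 0.036) = 0.982
((P ∨ ¬P) ∨ (P ⊕ P)) ⊕ P = min(1, 0.982 + 0.018) = min(1, 1.000) = 1.000
((Q ∨ Q) ⇒ ((¬P ⊕ P) ⊕ Q)) ⇒ (((P ∨ ¬P) ∨ (P ⊕ P)) ⊕ P) = min(1, 1 − 1.000 + 1.000) = min(1, 1.000) = 1.000

1.000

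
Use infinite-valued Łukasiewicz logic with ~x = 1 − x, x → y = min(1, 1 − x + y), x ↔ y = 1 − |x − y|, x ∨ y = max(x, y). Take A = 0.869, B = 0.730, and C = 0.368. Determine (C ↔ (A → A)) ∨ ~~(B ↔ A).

0.861

A → A = min(1, 1 − 0.869 + 0.869) = min(1, 1.000) = 1.000
C ↔ (A → A) = 1 − |0.368 − 1.000| = 1 − 0.632 = 0.368
B ↔ A = 1 − |0.730 − 0.869| = 1 − 0.139 = 0.861
~(B ↔ A) = 1 − 0.861 = 0.139
~~(B ↔ A) = 1 − 0.139 = 0.861
(C ↔ (A → A)) ∨ ~~(B ↔ A) = max(0.368, 0.861) = 0.861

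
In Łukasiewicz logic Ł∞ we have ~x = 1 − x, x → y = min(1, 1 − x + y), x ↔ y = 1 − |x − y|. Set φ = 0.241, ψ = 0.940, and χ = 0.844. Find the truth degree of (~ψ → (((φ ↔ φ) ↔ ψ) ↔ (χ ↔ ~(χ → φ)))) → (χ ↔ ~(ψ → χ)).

0.252

~ψ = 1 − 0.940 = 0.060
φ ↔ φ = 1 − |0.241 − 0.241| = 1 − 0.000 = 1.000
(φ ↔ φ) ↔ ψ = 1 − |1.000 − 0.940| = 1 − 0.060 = 0.940
χ → φ = min(1, 1 − 0.844 + 0.241) = min(1, 0.397) = 0.397
~(χ → φ) = 1 − 0.397 = 0.603
χ ↔ ~(χ → φ) = 1 − |0.844 − 0.603| = 1 − 0.241 = 0.759
((φ ↔ φ) ↔ ψ) ↔ (χ ↔ ~(χ → φ)) = 1 − |0.940 − 0.759| = 1 − 0.181 = 0.819
~ψ → (((φ ↔ φ) ↔ ψ) ↔ (χ ↔ ~(χ → φ))) = min(1, 1 − 0.060 + 0.819) = min(1, 1.759) = 1.000
ψ → χ = min(1, 1 − 0.940 + 0.844) = min(1, 0.904) = 0.904
~(ψ → χ) = 1 − 0.904 = 0.096
χ ↔ ~(ψ → χ) = 1 − |0.844 − 0.096| = 1 − 0.748 = 0.252
(~ψ → (((φ ↔ φ) ↔ ψ) ↔ (χ ↔ ~(χ → φ)))) → (χ ↔ ~(ψ → χ)) = min(1, 1 − 1.000 + 0.252) = min(1, 0.252) = 0.252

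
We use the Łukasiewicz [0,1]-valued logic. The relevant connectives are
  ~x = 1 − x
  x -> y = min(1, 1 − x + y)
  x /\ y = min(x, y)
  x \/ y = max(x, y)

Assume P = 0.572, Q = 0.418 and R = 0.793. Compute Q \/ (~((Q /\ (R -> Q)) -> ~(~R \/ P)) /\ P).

0.418

R -> Q = min(1, 1 − 0.793 + 0.418) = min(1, 0.625) = 0.625
Q /\ (R -> Q) = min(0.418, 0.625) = 0.418
~R = 1 − 0.793 = 0.207
~R \/ P = max(0.207, 0.572) = 0.572
~(~R \/ P) = 1 − 0.572 = 0.428
(Q /\ (R -> Q)) -> ~(~R \/ P) = min(1, 1 − 0.418 + 0.428) = min(1, 1.010) = 1.000
~((Q /\ (R -> Q)) -> ~(~R \/ P)) = 1 − 1.000 = 0.000
~((Q /\ (R -> Q)) -> ~(~R \/ P)) /\ P = min(0.000, 0.572) = 0.000
Q \/ (~((Q /\ (R -> Q)) -> ~(~R \/ P)) /\ P) = max(0.418, 0.000) = 0.418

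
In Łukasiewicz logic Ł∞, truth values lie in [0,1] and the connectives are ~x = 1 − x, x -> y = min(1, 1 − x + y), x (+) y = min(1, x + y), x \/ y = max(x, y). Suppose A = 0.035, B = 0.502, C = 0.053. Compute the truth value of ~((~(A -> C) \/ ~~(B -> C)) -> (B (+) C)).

A -> C = min(1, 1 − 0.035 + 0.053) = min(1, 1.018) = 1.000
~(A -> C) = 1 − 1.000 = 0.000
B -> C = min(1, 1 − 0.502 + 0.053) = min(1, 0.551) = 0.551
~(B -> C) = 1 − 0.551 = 0.449
~~(B -> C) = 1 − 0.449 = 0.551
~(A -> C) \/ ~~(B -> C) = max(0.000, 0.551) = 0.551
B (+) C = min(1, 0.502 + 0.053) = min(1, 0.555) = 0.555
(~(A -> C) \/ ~~(B -> C)) -> (B (+) C) = min(1, 1 − 0.551 + 0.555) = min(1, 1.004) = 1.000
~((~(A -> C) \/ ~~(B -> C)) -> (B (+) C)) = 1 − 1.000 = 0.000

0.000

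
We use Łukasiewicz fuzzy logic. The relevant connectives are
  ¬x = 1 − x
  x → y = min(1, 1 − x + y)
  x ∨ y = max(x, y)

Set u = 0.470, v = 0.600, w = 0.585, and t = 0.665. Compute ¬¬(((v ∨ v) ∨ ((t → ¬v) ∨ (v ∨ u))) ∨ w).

v ∨ v = max(0.600, 0.600) = 0.600
¬v = 1 − 0.600 = 0.400
t → ¬v = min(1, 1 − 0.665 + 0.400) = min(1, 0.735) = 0.735
v ∨ u = max(0.600, 0.470) = 0.600
(t → ¬v) ∨ (v ∨ u) = max(0.735, 0.600) = 0.735
(v ∨ v) ∨ ((t → ¬v) ∨ (v ∨ u)) = max(0.600, 0.735) = 0.735
((v ∨ v) ∨ ((t → ¬v) ∨ (v ∨ u))) ∨ w = max(0.735, 0.585) = 0.735
¬(((v ∨ v) ∨ ((t → ¬v) ∨ (v ∨ u))) ∨ w) = 1 − 0.735 = 0.265
¬¬(((v ∨ v) ∨ ((t → ¬v) ∨ (v ∨ u))) ∨ w) = 1 − 0.265 = 0.735

0.735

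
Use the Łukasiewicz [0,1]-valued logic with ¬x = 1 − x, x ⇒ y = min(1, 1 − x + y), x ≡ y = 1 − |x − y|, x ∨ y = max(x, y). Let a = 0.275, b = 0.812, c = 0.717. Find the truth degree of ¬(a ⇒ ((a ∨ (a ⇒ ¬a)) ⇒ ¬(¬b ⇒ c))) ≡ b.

0.463

¬a = 1 − 0.275 = 0.725
a ⇒ ¬a = min(1, 1 − 0.275 + 0.725) = min(1, 1.450) = 1.000
a ∨ (a ⇒ ¬a) = max(0.275, 1.000) = 1.000
¬b = 1 − 0.812 = 0.188
¬b ⇒ c = min(1, 1 − 0.188 + 0.717) = min(1, 1.529) = 1.000
¬(¬b ⇒ c) = 1 − 1.000 = 0.000
(a ∨ (a ⇒ ¬a)) ⇒ ¬(¬b ⇒ c) = min(1, 1 − 1.000 + 0.000) = min(1, 0.000) = 0.000
a ⇒ ((a ∨ (a ⇒ ¬a)) ⇒ ¬(¬b ⇒ c)) = min(1, 1 − 0.275 + 0.000) = min(1, 0.725) = 0.725
¬(a ⇒ ((a ∨ (a ⇒ ¬a)) ⇒ ¬(¬b ⇒ c))) = 1 − 0.725 = 0.275
¬(a ⇒ ((a ∨ (a ⇒ ¬a)) ⇒ ¬(¬b ⇒ c))) ≡ b = 1 − |0.275 − 0.812| = 1 − 0.537 = 0.463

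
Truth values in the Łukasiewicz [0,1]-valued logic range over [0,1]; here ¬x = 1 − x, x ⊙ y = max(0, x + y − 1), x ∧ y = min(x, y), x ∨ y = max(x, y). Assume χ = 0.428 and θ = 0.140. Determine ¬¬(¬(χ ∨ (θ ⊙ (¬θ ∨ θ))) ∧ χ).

¬θ = 1 − 0.140 = 0.860
¬θ ∨ θ = max(0.860, 0.140) = 0.860
θ ⊙ (¬θ ∨ θ) = max(0, 0.140 + 0.860 − 1) = max(0, 0.000) = 0.000
χ ∨ (θ ⊙ (¬θ ∨ θ)) = max(0.428, 0.000) = 0.428
¬(χ ∨ (θ ⊙ (¬θ ∨ θ))) = 1 − 0.428 = 0.572
¬(χ ∨ (θ ⊙ (¬θ ∨ θ))) ∧ χ = min(0.572, 0.428) = 0.428
¬(¬(χ ∨ (θ ⊙ (¬θ ∨ θ))) ∧ χ) = 1 − 0.428 = 0.572
¬¬(¬(χ ∨ (θ ⊙ (¬θ ∨ θ))) ∧ χ) = 1 − 0.572 = 0.428

0.428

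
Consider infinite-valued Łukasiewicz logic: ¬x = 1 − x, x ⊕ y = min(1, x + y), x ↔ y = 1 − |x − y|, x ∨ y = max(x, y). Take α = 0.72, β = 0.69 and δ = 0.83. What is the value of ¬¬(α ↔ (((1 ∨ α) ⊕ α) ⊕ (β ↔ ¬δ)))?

0.72

1 ∨ α = max(1.00, 0.72) = 1.00
(1 ∨ α) ⊕ α = min(1, 1.00 + 0.72) = min(1, 1.72) = 1.00
¬δ = 1 − 0.83 = 0.17
β ↔ ¬δ = 1 − |0.69 − 0.17| = 1 − 0.52 = 0.48
((1 ∨ α) ⊕ α) ⊕ (β ↔ ¬δ) = min(1, 1.00 + 0.48) = min(1, 1.48) = 1.00
α ↔ (((1 ∨ α) ⊕ α) ⊕ (β ↔ ¬δ)) = 1 − |0.72 − 1.00| = 1 − 0.28 = 0.72
¬(α ↔ (((1 ∨ α) ⊕ α) ⊕ (β ↔ ¬δ))) = 1 − 0.72 = 0.28
¬¬(α ↔ (((1 ∨ α) ⊕ α) ⊕ (β ↔ ¬δ))) = 1 − 0.28 = 0.72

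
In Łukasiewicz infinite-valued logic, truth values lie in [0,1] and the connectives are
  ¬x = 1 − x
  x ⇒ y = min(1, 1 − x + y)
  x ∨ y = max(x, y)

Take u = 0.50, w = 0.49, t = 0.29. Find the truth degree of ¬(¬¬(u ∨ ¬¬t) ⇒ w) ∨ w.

0.49

¬t = 1 − 0.29 = 0.71
¬¬t = 1 − 0.71 = 0.29
u ∨ ¬¬t = max(0.50, 0.29) = 0.50
¬(u ∨ ¬¬t) = 1 − 0.50 = 0.50
¬¬(u ∨ ¬¬t) = 1 − 0.50 = 0.50
¬¬(u ∨ ¬¬t) ⇒ w = min(1, 1 − 0.50 + 0.49) = min(1, 0.99) = 0.99
¬(¬¬(u ∨ ¬¬t) ⇒ w) = 1 − 0.99 = 0.01
¬(¬¬(u ∨ ¬¬t) ⇒ w) ∨ w = max(0.01, 0.49) = 0.49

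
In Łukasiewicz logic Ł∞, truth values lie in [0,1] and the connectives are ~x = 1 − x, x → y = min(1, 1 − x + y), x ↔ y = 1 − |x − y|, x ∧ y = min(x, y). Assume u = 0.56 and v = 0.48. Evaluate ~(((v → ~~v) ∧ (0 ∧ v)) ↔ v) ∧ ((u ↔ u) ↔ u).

~v = 1 − 0.48 = 0.52
~~v = 1 − 0.52 = 0.48
v → ~~v = min(1, 1 − 0.48 + 0.48) = min(1, 1.00) = 1.00
0 ∧ v = min(0.00, 0.48) = 0.00
(v → ~~v) ∧ (0 ∧ v) = min(1.00, 0.00) = 0.00
((v → ~~v) ∧ (0 ∧ v)) ↔ v = 1 − |0.00 − 0.48| = 1 − 0.48 = 0.52
~(((v → ~~v) ∧ (0 ∧ v)) ↔ v) = 1 − 0.52 = 0.48
u ↔ u = 1 − |0.56 − 0.56| = 1 − 0.00 = 1.00
(u ↔ u) ↔ u = 1 − |1.00 − 0.56| = 1 − 0.44 = 0.56
~(((v → ~~v) ∧ (0 ∧ v)) ↔ v) ∧ ((u ↔ u) ↔ u) = min(0.48, 0.56) = 0.48

0.48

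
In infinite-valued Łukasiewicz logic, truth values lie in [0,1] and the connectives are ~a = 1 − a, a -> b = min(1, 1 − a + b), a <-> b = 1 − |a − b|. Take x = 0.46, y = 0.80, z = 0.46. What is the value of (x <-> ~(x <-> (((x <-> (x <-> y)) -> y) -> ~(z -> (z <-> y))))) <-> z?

x <-> y = 1 − |0.46 − 0.80| = 1 − 0.34 = 0.66
x <-> (x <-> y) = 1 − |0.46 − 0.66| = 1 − 0.20 = 0.80
(x <-> (x <-> y)) -> y = min(1, 1 − 0.80 + 0.80) = min(1, 1.00) = 1.00
z <-> y = 1 − |0.46 − 0.80| = 1 − 0.34 = 0.66
z -> (z <-> y) = min(1, 1 − 0.46 + 0.66) = min(1, 1.20) = 1.00
~(z -> (z <-> y)) = 1 − 1.00 = 0.00
((x <-> (x <-> y)) -> y) -> ~(z -> (z <-> y)) = min(1, 1 − 1.00 + 0.00) = min(1, 0.00) = 0.00
x <-> (((x <-> (x <-> y)) -> y) -> ~(z -> (z <-> y))) = 1 − |0.46 − 0.00| = 1 − 0.46 = 0.54
~(x <-> (((x <-> (x <-> y)) -> y) -> ~(z -> (z <-> y)))) = 1 − 0.54 = 0.46
x <-> ~(x <-> (((x <-> (x <-> y)) -> y) -> ~(z -> (z <-> y)))) = 1 − |0.46 − 0.46| = 1 − 0.00 = 1.00
(x <-> ~(x <-> (((x <-> (x <-> y)) -> y) -> ~(z -> (z <-> y))))) <-> z = 1 − |1.00 − 0.46| = 1 − 0.54 = 0.46

0.46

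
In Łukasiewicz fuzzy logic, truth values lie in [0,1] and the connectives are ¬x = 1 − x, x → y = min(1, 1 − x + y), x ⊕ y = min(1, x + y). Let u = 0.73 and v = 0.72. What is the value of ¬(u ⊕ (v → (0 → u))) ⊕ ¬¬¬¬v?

0 → u = min(1, 1 − 0.00 + 0.73) = min(1, 1.73) = 1.00
v → (0 → u) = min(1, 1 − 0.72 + 1.00) = min(1, 1.28) = 1.00
u ⊕ (v → (0 → u)) = min(1, 0.73 + 1.00) = min(1, 1.73) = 1.00
¬(u ⊕ (v → (0 → u))) = 1 − 1.00 = 0.00
¬v = 1 − 0.72 = 0.28
¬¬v = 1 − 0.28 = 0.72
¬¬¬v = 1 − 0.72 = 0.28
¬¬¬¬v = 1 − 0.28 = 0.72
¬(u ⊕ (v → (0 → u))) ⊕ ¬¬¬¬v = min(1, 0.00 + 0.72) = min(1, 0.72) = 0.72

0.72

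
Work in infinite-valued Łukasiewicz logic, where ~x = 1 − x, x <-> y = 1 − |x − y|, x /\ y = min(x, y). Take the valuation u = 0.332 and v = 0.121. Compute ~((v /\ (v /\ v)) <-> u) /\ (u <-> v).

0.211

v /\ v = min(0.121, 0.121) = 0.121
v /\ (v /\ v) = min(0.121, 0.121) = 0.121
(v /\ (v /\ v)) <-> u = 1 − |0.121 − 0.332| = 1 − 0.211 = 0.789
~((v /\ (v /\ v)) <-> u) = 1 − 0.789 = 0.211
u <-> v = 1 − |0.332 − 0.121| = 1 − 0.211 = 0.789
~((v /\ (v /\ v)) <-> u) /\ (u <-> v) = min(0.211, 0.789) = 0.211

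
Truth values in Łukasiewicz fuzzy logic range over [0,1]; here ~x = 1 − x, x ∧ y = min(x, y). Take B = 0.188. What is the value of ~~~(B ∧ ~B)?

~B = 1 − 0.188 = 0.812
B ∧ ~B = min(0.188, 0.812) = 0.188
~(B ∧ ~B) = 1 − 0.188 = 0.812
~~(B ∧ ~B) = 1 − 0.812 = 0.188
~~~(B ∧ ~B) = 1 − 0.188 = 0.812

0.812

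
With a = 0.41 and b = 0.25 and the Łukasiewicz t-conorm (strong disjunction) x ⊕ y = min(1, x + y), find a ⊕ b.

a ⊕ b = min(1, 0.41 + 0.25) = min(1, 0.66) = 0.66
For comparison, the Gödel t-conorm max(x, y) would give 0.41.

0.66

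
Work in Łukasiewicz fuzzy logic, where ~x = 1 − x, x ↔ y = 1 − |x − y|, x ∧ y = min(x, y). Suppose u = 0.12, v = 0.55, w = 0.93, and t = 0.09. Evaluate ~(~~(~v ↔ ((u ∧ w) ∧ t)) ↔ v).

~v = 1 − 0.55 = 0.45
u ∧ w = min(0.12, 0.93) = 0.12
(u ∧ w) ∧ t = min(0.12, 0.09) = 0.09
~v ↔ ((u ∧ w) ∧ t) = 1 − |0.45 − 0.09| = 1 − 0.36 = 0.64
~(~v ↔ ((u ∧ w) ∧ t)) = 1 − 0.64 = 0.36
~~(~v ↔ ((u ∧ w) ∧ t)) = 1 − 0.36 = 0.64
~~(~v ↔ ((u ∧ w) ∧ t)) ↔ v = 1 − |0.64 − 0.55| = 1 − 0.09 = 0.91
~(~~(~v ↔ ((u ∧ w) ∧ t)) ↔ v) = 1 − 0.91 = 0.09

0.09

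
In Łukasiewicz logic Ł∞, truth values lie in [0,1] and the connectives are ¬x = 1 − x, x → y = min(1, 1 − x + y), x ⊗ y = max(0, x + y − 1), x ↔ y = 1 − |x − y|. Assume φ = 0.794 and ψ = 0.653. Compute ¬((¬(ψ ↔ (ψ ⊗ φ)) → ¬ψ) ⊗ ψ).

0.347

ψ ⊗ φ = max(0, 0.653 + 0.794 − 1) = max(0, 0.447) = 0.447
ψ ↔ (ψ ⊗ φ) = 1 − |0.653 − 0.447| = 1 − 0.206 = 0.794
¬(ψ ↔ (ψ ⊗ φ)) = 1 − 0.794 = 0.206
¬ψ = 1 − 0.653 = 0.347
¬(ψ ↔ (ψ ⊗ φ)) → ¬ψ = min(1, 1 − 0.206 + 0.347) = min(1, 1.141) = 1.000
(¬(ψ ↔ (ψ ⊗ φ)) → ¬ψ) ⊗ ψ = max(0, 1.000 + 0.653 − 1) = max(0, 0.653) = 0.653
¬((¬(ψ ↔ (ψ ⊗ φ)) → ¬ψ) ⊗ ψ) = 1 − 0.653 = 0.347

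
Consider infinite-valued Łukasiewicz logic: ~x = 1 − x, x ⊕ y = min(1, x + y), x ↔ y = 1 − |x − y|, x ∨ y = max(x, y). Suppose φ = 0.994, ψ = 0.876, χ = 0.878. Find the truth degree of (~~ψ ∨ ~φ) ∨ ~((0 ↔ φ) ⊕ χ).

0.876

~ψ = 1 − 0.876 = 0.124
~~ψ = 1 − 0.124 = 0.876
~φ = 1 − 0.994 = 0.006
~~ψ ∨ ~φ = max(0.876, 0.006) = 0.876
0 ↔ φ = 1 − |0.000 − 0.994| = 1 − 0.994 = 0.006
(0 ↔ φ) ⊕ χ = min(1, 0.006 + 0.878) = min(1, 0.884) = 0.884
~((0 ↔ φ) ⊕ χ) = 1 − 0.884 = 0.116
(~~ψ ∨ ~φ) ∨ ~((0 ↔ φ) ⊕ χ) = max(0.876, 0.116) = 0.876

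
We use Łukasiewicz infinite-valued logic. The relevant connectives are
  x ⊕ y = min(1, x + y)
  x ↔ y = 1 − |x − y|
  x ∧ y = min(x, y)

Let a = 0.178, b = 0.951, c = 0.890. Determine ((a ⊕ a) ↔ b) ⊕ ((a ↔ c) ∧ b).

a ⊕ a = min(1, 0.178 + 0.178) = min(1, 0.356) = 0.356
(a ⊕ a) ↔ b = 1 − |0.356 − 0.951| = 1 − 0.595 = 0.405
a ↔ c = 1 − |0.178 − 0.890| = 1 − 0.712 = 0.288
(a ↔ c) ∧ b = min(0.288, 0.951) = 0.288
((a ⊕ a) ↔ b) ⊕ ((a ↔ c) ∧ b) = min(1, 0.405 + 0.288) = min(1, 0.693) = 0.693

0.693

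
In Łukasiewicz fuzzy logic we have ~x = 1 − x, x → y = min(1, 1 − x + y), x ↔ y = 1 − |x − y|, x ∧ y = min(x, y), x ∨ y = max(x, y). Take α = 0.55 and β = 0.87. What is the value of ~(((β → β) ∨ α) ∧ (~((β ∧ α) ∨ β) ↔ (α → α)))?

β → β = min(1, 1 − 0.87 + 0.87) = min(1, 1.00) = 1.00
(β → β) ∨ α = max(1.00, 0.55) = 1.00
β ∧ α = min(0.87, 0.55) = 0.55
(β ∧ α) ∨ β = max(0.55, 0.87) = 0.87
~((β ∧ α) ∨ β) = 1 − 0.87 = 0.13
α → α = min(1, 1 − 0.55 + 0.55) = min(1, 1.00) = 1.00
~((β ∧ α) ∨ β) ↔ (α → α) = 1 − |0.13 − 1.00| = 1 − 0.87 = 0.13
((β → β) ∨ α) ∧ (~((β ∧ α) ∨ β) ↔ (α → α)) = min(1.00, 0.13) = 0.13
~(((β → β) ∨ α) ∧ (~((β ∧ α) ∨ β) ↔ (α → α))) = 1 − 0.13 = 0.87

0.87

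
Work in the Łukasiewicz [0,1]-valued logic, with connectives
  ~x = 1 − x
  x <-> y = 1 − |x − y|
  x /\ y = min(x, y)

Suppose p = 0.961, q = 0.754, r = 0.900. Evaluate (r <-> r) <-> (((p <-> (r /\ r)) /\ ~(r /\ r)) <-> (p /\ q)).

0.346

r <-> r = 1 − |0.900 − 0.900| = 1 − 0.000 = 1.000
r /\ r = min(0.900, 0.900) = 0.900
p <-> (r /\ r) = 1 − |0.961 − 0.900| = 1 − 0.061 = 0.939
~(r /\ r) = 1 − 0.900 = 0.100
(p <-> (r /\ r)) /\ ~(r /\ r) = min(0.939, 0.100) = 0.100
p /\ q = min(0.961, 0.754) = 0.754
((p <-> (r /\ r)) /\ ~(r /\ r)) <-> (p /\ q) = 1 − |0.100 − 0.754| = 1 − 0.654 = 0.346
(r <-> r) <-> (((p <-> (r /\ r)) /\ ~(r /\ r)) <-> (p /\ q)) = 1 − |1.000 − 0.346| = 1 − 0.654 = 0.346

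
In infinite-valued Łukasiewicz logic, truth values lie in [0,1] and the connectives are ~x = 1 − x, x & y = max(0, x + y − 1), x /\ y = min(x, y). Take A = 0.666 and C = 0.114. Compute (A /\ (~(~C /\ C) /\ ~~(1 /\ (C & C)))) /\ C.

0.000

~C = 1 − 0.114 = 0.886
~C /\ C = min(0.886, 0.114) = 0.114
~(~C /\ C) = 1 − 0.114 = 0.886
C & C = max(0, 0.114 + 0.114 − 1) = max(0, -0.772) = 0.000
1 /\ (C & C) = min(1.000, 0.000) = 0.000
~(1 /\ (C & C)) = 1 − 0.000 = 1.000
~~(1 /\ (C & C)) = 1 − 1.000 = 0.000
~(~C /\ C) /\ ~~(1 /\ (C & C)) = min(0.886, 0.000) = 0.000
A /\ (~(~C /\ C) /\ ~~(1 /\ (C & C))) = min(0.666, 0.000) = 0.000
(A /\ (~(~C /\ C) /\ ~~(1 /\ (C & C)))) /\ C = min(0.000, 0.114) = 0.000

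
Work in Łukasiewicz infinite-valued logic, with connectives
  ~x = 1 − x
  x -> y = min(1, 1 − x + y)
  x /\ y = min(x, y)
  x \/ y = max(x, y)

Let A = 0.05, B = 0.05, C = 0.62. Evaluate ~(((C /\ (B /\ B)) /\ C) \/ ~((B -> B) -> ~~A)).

B /\ B = min(0.05, 0.05) = 0.05
C /\ (B /\ B) = min(0.62, 0.05) = 0.05
(C /\ (B /\ B)) /\ C = min(0.05, 0.62) = 0.05
B -> B = min(1, 1 − 0.05 + 0.05) = min(1, 1.00) = 1.00
~A = 1 − 0.05 = 0.95
~~A = 1 − 0.95 = 0.05
(B -> B) -> ~~A = min(1, 1 − 1.00 + 0.05) = min(1, 0.05) = 0.05
~((B -> B) -> ~~A) = 1 − 0.05 = 0.95
((C /\ (B /\ B)) /\ C) \/ ~((B -> B) -> ~~A) = max(0.05, 0.95) = 0.95
~(((C /\ (B /\ B)) /\ C) \/ ~((B -> B) -> ~~A)) = 1 − 0.95 = 0.05

0.05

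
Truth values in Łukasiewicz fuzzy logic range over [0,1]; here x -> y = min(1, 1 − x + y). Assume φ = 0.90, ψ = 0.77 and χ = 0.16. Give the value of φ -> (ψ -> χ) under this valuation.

0.49

ψ -> χ = min(1, 1 − 0.77 + 0.16) = min(1, 0.39) = 0.39
φ -> (ψ -> χ) = min(1, 1 − 0.90 + 0.39) = min(1, 0.49) = 0.49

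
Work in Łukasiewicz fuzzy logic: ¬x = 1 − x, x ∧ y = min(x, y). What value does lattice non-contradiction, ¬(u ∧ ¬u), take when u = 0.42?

0.58

¬u = 1 − 0.42 = 0.58
u ∧ ¬u = min(0.42, 0.58) = 0.42
¬(u ∧ ¬u) = 1 − 0.42 = 0.58
(The value 0.58 < 1 shows this instance is not satisfied; not a Ł∞-tautology — its value is 1 − min(a, 1−a).)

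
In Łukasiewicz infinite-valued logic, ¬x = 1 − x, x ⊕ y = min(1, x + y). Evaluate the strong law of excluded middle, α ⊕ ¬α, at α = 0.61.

1.00

¬α = 1 − 0.61 = 0.39
α ⊕ ¬α = min(1, 0.61 + 0.39) = min(1, 1.00) = 1.00
(As expected: always 1 in Ł∞ since a ⊕ (1−a) = 1.)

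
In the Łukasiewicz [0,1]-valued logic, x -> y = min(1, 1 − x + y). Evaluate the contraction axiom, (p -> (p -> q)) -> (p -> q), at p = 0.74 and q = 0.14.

p -> q = min(1, 1 − 0.74 + 0.14) = min(1, 0.40) = 0.40
p -> (p -> q) = min(1, 1 − 0.74 + 0.40) = min(1, 0.66) = 0.66
(p -> (p -> q)) -> (p -> q) = min(1, 1 − 0.66 + 0.40) = min(1, 0.74) = 0.74
(The value 0.74 < 1 shows this instance is not satisfied; fails in Ł∞ (the t-norm is not idempotent).)

0.74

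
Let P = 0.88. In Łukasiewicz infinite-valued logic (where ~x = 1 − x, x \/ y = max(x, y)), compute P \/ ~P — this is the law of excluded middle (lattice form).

~P = 1 − 0.88 = 0.12
P \/ ~P = max(0.88, 0.12) = 0.88
(The value 0.88 < 1 shows this instance is not satisfied; not a Ł∞-tautology — its value is max(a, 1−a).)

0.88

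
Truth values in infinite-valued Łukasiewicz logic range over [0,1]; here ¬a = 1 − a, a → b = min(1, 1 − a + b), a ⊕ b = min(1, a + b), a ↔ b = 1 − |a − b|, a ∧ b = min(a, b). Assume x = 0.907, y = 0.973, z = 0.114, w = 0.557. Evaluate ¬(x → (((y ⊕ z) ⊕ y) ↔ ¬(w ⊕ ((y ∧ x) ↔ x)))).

0.907

y ⊕ z = min(1, 0.973 + 0.114) = min(1, 1.087) = 1.000
(y ⊕ z) ⊕ y = min(1, 1.000 + 0.973) = min(1, 1.973) = 1.000
y ∧ x = min(0.973, 0.907) = 0.907
(y ∧ x) ↔ x = 1 − |0.907 − 0.907| = 1 − 0.000 = 1.000
w ⊕ ((y ∧ x) ↔ x) = min(1, 0.557 + 1.000) = min(1, 1.557) = 1.000
¬(w ⊕ ((y ∧ x) ↔ x)) = 1 − 1.000 = 0.000
((y ⊕ z) ⊕ y) ↔ ¬(w ⊕ ((y ∧ x) ↔ x)) = 1 − |1.000 − 0.000| = 1 − 1.000 = 0.000
x → (((y ⊕ z) ⊕ y) ↔ ¬(w ⊕ ((y ∧ x) ↔ x))) = min(1, 1 − 0.907 + 0.000) = min(1, 0.093) = 0.093
¬(x → (((y ⊕ z) ⊕ y) ↔ ¬(w ⊕ ((y ∧ x) ↔ x)))) = 1 − 0.093 = 0.907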